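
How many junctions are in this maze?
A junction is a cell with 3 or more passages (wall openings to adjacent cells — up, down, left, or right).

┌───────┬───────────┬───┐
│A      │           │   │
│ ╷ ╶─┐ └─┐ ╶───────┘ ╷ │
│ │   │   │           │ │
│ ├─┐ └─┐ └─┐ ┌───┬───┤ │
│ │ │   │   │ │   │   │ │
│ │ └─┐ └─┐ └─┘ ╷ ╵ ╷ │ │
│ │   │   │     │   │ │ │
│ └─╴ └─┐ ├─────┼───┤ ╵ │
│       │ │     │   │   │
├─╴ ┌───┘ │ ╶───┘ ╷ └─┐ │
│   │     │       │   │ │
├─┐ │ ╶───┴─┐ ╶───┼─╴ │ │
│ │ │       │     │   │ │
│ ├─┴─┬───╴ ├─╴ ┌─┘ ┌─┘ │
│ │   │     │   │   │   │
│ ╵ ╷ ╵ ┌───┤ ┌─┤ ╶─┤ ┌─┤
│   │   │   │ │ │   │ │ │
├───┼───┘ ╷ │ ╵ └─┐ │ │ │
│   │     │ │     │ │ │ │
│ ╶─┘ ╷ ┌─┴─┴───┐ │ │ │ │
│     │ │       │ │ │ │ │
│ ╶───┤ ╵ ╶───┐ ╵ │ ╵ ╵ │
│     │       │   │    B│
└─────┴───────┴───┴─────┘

Checking each cell for number of passages:

Junctions found (3+ passages):
  (0, 1): 3 passages
  (0, 5): 3 passages
  (1, 6): 3 passages
  (4, 1): 3 passages
  (4, 2): 3 passages
  (4, 11): 3 passages
  (5, 1): 3 passages
  (5, 6): 3 passages
  (6, 7): 3 passages
  (9, 3): 3 passages
  (9, 7): 3 passages
  (10, 0): 3 passages
  (11, 4): 3 passages
  (11, 10): 3 passages
Total junctions: 14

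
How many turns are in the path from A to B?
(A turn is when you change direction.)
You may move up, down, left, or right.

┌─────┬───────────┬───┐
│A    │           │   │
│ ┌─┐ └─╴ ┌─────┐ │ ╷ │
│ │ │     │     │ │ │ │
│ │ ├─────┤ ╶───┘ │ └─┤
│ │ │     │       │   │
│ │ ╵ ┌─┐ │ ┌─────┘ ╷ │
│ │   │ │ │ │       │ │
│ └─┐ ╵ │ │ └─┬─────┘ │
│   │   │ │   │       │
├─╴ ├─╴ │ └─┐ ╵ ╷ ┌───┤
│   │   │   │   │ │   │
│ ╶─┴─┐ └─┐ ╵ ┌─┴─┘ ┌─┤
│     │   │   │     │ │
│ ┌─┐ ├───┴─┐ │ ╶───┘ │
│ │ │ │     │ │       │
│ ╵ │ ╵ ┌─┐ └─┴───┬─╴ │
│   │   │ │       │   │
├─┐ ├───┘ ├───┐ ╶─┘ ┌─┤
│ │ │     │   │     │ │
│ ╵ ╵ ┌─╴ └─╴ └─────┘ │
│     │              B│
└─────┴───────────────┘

Directions: down, down, down, down, right, down, left, down, down, down, right, down, down, right, up, right, right, down, right, right, right, right, right, right
Number of turns: 11

Solution:

┌─────┬───────────┬───┐
│A    │           │   │
│ ┌─┐ └─╴ ┌─────┐ │ ╷ │
│↓│ │     │     │ │ │ │
│ │ ├─────┤ ╶───┘ │ └─┤
│↓│ │     │       │   │
│ │ ╵ ┌─┐ │ ┌─────┘ ╷ │
│↓│   │ │ │ │       │ │
│ └─┐ ╵ │ │ └─┬─────┘ │
│↳ ↓│   │ │   │       │
├─╴ ├─╴ │ └─┐ ╵ ╷ ┌───┤
│↓ ↲│   │   │   │ │   │
│ ╶─┴─┐ └─┐ ╵ ┌─┴─┘ ┌─┤
│↓    │   │   │     │ │
│ ┌─┐ ├───┴─┐ │ ╶───┘ │
│↓│ │ │     │ │       │
│ ╵ │ ╵ ┌─┐ └─┴───┬─╴ │
│↳ ↓│   │ │       │   │
├─┐ ├───┘ ├───┐ ╶─┘ ┌─┤
│ │↓│↱ → ↓│   │     │ │
│ ╵ ╵ ┌─╴ └─╴ └─────┘ │
│  ↳ ↑│  ↳ → → → → → B│
└─────┴───────────────┘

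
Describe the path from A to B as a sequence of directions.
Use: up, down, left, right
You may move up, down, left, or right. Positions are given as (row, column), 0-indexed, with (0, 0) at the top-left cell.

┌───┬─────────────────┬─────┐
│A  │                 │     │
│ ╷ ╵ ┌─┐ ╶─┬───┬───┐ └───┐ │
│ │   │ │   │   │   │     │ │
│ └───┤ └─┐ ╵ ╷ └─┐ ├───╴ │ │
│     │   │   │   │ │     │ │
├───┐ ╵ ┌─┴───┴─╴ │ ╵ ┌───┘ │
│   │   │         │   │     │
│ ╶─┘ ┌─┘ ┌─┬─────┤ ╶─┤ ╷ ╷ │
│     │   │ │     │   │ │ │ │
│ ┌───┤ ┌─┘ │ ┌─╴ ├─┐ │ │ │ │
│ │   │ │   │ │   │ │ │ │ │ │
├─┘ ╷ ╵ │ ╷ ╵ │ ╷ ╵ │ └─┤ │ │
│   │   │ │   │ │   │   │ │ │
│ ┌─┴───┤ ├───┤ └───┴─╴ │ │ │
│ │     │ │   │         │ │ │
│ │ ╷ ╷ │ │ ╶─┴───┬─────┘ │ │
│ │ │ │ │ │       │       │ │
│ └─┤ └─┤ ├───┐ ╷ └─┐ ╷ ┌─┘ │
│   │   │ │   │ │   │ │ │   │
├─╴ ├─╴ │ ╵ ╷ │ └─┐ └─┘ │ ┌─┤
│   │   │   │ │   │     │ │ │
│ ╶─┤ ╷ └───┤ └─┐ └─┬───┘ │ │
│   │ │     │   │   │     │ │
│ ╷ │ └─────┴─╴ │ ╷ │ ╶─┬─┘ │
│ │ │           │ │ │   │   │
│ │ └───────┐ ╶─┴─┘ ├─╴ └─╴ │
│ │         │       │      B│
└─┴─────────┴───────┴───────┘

Finding the path and converting it to directions:
Path through cells: (0,0) → (0,1) → (1,1) → (1,2) → (0,2) → (0,3) → (0,4) → (0,5) → (0,6) → (0,7) → (0,8) → (0,9) → (0,10) → (1,10) → (1,11) → (1,12) → (2,12) → (2,11) → (2,10) → (3,10) → (3,9) → (4,9) → (4,10) → (5,10) → (6,10) → (6,11) → (7,11) → (7,10) → (7,9) → (7,8) → (7,7) → (6,7) → (5,7) → (5,8) → (4,8) → (4,7) → (4,6) → (5,6) → (6,6) → (6,5) → (5,5) → (5,4) → (6,4) → (7,4) → (8,4) → (9,4) → (10,4) → (10,5) → (9,5) → (9,6) → (10,6) → (11,6) → (11,7) → (12,7) → (12,6) → (13,6) → (13,7) → (13,8) → (13,9) → (12,9) → (11,9) → (11,8) → (10,8) → (10,7) → (9,7) → (8,7) → (8,8) → (9,8) → (9,9) → (10,9) → (10,10) → (10,11) → (9,11) → (8,11) → (8,12) → (7,12) → (6,12) → (5,12) → (4,12) → (3,12) → (3,13) → (4,13) → (5,13) → (6,13) → (7,13) → (8,13) → (9,13) → (9,12) → (10,12) → (11,12) → (11,11) → (11,10) → (12,10) → (12,11) → (13,11) → (13,12) → (13,13)
Directions: right, down, right, up, right, right, right, right, right, right, right, right, down, right, right, down, left, left, down, left, down, right, down, down, right, down, left, left, left, left, up, up, right, up, left, left, down, down, left, up, left, down, down, down, down, down, right, up, right, down, down, right, down, left, down, right, right, right, up, up, left, up, left, up, up, right, down, right, down, right, right, up, up, right, up, up, up, up, up, right, down, down, down, down, down, down, left, down, down, left, left, down, right, down, right, right

Solution:

┌───┬─────────────────┬─────┐
│A ↓│↱ → → → → → → → ↓│     │
│ ╷ ╵ ┌─┐ ╶─┬───┬───┐ └───┐ │
│ │↳ ↑│ │   │   │   │↳ → ↓│ │
│ └───┤ └─┐ ╵ ╷ └─┐ ├───╴ │ │
│     │   │   │   │ │↓ ← ↲│ │
├───┐ ╵ ┌─┴───┴─╴ │ ╵ ┌───┘ │
│   │   │         │↓ ↲│  ↱ ↓│
│ ╶─┘ ┌─┘ ┌─┬─────┤ ╶─┤ ╷ ╷ │
│     │   │ │↓ ← ↰│↳ ↓│ │↑│↓│
│ ┌───┤ ┌─┘ │ ┌─╴ ├─┐ │ │ │ │
│ │   │ │↓ ↰│↓│↱ ↑│ │↓│ │↑│↓│
├─┘ ╷ ╵ │ ╷ ╵ │ ╷ ╵ │ └─┤ │ │
│   │   │↓│↑ ↲│↑│   │↳ ↓│↑│↓│
│ ┌─┴───┤ ├───┤ └───┴─╴ │ │ │
│ │     │↓│   │↑ ← ← ← ↲│↑│↓│
│ │ ╷ ╷ │ │ ╶─┴───┬─────┘ │ │
│ │ │ │ │↓│    ↱ ↓│    ↱ ↑│↓│
│ └─┤ └─┤ ├───┐ ╷ └─┐ ╷ ┌─┘ │
│   │   │↓│↱ ↓│↑│↳ ↓│ │↑│↓ ↲│
├─╴ ├─╴ │ ╵ ╷ │ └─┐ └─┘ │ ┌─┤
│   │   │↳ ↑│↓│↑ ↰│↳ → ↑│↓│ │
│ ╶─┤ ╷ └───┤ └─┐ └─┬───┘ │ │
│   │ │     │↳ ↓│↑ ↰│↓ ← ↲│ │
│ ╷ │ └─────┴─╴ │ ╷ │ ╶─┬─┘ │
│ │ │        ↓ ↲│ │↑│↳ ↓│   │
│ │ └───────┐ ╶─┴─┘ ├─╴ └─╴ │
│ │         │↳ → → ↑│  ↳ → B│
└─┴─────────┴───────┴───────┘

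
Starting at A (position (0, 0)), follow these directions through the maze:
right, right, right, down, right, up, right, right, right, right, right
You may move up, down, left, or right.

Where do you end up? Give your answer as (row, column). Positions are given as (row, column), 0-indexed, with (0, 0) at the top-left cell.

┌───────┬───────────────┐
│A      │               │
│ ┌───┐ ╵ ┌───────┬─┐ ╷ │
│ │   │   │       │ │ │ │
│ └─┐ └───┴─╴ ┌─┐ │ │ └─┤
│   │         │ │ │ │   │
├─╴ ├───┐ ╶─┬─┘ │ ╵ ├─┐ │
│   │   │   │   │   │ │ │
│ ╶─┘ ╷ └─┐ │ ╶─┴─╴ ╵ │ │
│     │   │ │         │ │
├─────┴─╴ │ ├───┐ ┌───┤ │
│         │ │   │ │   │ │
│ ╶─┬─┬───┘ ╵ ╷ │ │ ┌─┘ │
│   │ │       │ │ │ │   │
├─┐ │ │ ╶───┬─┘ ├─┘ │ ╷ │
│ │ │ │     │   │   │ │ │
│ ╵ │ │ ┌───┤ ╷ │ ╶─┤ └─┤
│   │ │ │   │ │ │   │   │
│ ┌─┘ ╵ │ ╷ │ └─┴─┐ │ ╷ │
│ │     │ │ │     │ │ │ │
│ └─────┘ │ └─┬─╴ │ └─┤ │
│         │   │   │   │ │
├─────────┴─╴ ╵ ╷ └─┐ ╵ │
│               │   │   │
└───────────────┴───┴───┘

Following directions step by step:
Start: (0, 0)
  right: (0, 0) → (0, 1)
  right: (0, 1) → (0, 2)
  right: (0, 2) → (0, 3)
  down: (0, 3) → (1, 3)
  right: (1, 3) → (1, 4)
  up: (1, 4) → (0, 4)
  right: (0, 4) → (0, 5)
  right: (0, 5) → (0, 6)
  right: (0, 6) → (0, 7)
  right: (0, 7) → (0, 8)
  right: (0, 8) → (0, 9)
Final position: (0, 9)

Path taken:

┌───────┬───────────────┐
│A → → ↓│↱ → → → → B    │
│ ┌───┐ ╵ ┌───────┬─┐ ╷ │
│ │   │↳ ↑│       │ │ │ │
│ └─┐ └───┴─╴ ┌─┐ │ │ └─┤
│   │         │ │ │ │   │
├─╴ ├───┐ ╶─┬─┘ │ ╵ ├─┐ │
│   │   │   │   │   │ │ │
│ ╶─┘ ╷ └─┐ │ ╶─┴─╴ ╵ │ │
│     │   │ │         │ │
├─────┴─╴ │ ├───┐ ┌───┤ │
│         │ │   │ │   │ │
│ ╶─┬─┬───┘ ╵ ╷ │ │ ┌─┘ │
│   │ │       │ │ │ │   │
├─┐ │ │ ╶───┬─┘ ├─┘ │ ╷ │
│ │ │ │     │   │   │ │ │
│ ╵ │ │ ┌───┤ ╷ │ ╶─┤ └─┤
│   │ │ │   │ │ │   │   │
│ ┌─┘ ╵ │ ╷ │ └─┴─┐ │ ╷ │
│ │     │ │ │     │ │ │ │
│ └─────┘ │ └─┬─╴ │ └─┤ │
│         │   │   │   │ │
├─────────┴─╴ ╵ ╷ └─┐ ╵ │
│               │   │   │
└───────────────┴───┴───┘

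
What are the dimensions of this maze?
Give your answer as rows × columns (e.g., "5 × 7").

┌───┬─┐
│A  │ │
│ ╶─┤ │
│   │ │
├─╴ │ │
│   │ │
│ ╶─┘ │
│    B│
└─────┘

Counting the maze dimensions:
Rows (vertical): 4
Columns (horizontal): 3
Dimensions: 4 × 3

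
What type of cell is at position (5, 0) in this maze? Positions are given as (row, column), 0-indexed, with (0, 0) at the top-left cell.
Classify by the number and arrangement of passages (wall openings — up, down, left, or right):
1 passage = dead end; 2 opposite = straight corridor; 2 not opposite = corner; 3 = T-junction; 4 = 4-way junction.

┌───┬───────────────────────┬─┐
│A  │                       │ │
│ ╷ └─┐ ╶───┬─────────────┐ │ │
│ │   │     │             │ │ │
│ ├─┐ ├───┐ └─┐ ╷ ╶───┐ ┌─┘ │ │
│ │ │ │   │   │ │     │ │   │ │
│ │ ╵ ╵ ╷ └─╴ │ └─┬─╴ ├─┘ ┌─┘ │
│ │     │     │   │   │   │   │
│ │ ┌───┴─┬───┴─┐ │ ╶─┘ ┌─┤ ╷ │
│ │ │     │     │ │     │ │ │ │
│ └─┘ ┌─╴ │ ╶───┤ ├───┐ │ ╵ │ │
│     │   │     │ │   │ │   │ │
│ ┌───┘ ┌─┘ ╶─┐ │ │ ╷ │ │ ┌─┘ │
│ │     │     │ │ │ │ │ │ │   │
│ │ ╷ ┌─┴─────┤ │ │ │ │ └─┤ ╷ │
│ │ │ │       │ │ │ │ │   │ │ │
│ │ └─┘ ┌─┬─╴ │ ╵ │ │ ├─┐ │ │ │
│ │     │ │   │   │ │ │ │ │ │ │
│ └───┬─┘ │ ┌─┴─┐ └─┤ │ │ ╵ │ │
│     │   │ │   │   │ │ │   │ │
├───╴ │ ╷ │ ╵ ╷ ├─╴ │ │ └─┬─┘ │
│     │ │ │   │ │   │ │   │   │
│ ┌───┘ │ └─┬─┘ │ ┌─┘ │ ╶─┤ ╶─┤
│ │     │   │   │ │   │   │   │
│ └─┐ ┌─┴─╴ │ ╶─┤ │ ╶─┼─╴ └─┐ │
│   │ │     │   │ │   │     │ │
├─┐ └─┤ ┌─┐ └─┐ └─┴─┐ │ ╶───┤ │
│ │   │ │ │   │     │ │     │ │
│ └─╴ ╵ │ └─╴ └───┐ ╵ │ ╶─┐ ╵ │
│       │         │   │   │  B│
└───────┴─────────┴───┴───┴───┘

Checking cell at (5, 0):
Number of passages: 3
Cell type: T-junction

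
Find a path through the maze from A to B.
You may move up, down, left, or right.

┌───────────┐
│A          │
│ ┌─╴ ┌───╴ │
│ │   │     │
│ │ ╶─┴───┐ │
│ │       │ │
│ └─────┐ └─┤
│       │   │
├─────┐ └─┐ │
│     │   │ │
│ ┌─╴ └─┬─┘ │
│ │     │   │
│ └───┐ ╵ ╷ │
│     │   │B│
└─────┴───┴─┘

Finding the shortest path through the maze:
Path length: 13 steps
Directions: right → right → down → left → down → right → right → right → down → right → down → down → down

Solution:

┌───────────┐
│A → ↓      │
│ ┌─╴ ┌───╴ │
│ │↓ ↲│     │
│ │ ╶─┴───┐ │
│ │↳ → → ↓│ │
│ └─────┐ └─┤
│       │↳ ↓│
├─────┐ └─┐ │
│     │   │↓│
│ ┌─╴ └─┬─┘ │
│ │     │  ↓│
│ └───┐ ╵ ╷ │
│     │   │B│
└─────┴───┴─┘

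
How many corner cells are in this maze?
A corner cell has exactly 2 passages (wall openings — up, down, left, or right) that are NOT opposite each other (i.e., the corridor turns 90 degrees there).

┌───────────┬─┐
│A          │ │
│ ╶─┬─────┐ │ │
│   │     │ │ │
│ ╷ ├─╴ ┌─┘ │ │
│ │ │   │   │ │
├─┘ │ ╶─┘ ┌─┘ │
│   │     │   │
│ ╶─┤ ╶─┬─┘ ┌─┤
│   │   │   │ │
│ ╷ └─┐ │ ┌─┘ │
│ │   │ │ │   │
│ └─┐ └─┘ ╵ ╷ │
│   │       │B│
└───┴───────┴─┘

Counting corner cells (2 non-opposite passages):
Total corners: 23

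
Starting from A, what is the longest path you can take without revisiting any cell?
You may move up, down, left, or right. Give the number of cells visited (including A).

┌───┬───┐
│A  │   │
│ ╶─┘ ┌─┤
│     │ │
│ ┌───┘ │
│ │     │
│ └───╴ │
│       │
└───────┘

Finding longest simple path using DFS:
Start: (0, 0)
Longest path visits 10 cells
Path: A → down → down → down → right → right → right → up → left → left

Solution:

┌───┬───┐
│A  │   │
│ ╶─┘ ┌─┤
│↓    │ │
│ ┌───┘ │
│↓│B ← ↰│
│ └───╴ │
│↳ → → ↑│
└───────┘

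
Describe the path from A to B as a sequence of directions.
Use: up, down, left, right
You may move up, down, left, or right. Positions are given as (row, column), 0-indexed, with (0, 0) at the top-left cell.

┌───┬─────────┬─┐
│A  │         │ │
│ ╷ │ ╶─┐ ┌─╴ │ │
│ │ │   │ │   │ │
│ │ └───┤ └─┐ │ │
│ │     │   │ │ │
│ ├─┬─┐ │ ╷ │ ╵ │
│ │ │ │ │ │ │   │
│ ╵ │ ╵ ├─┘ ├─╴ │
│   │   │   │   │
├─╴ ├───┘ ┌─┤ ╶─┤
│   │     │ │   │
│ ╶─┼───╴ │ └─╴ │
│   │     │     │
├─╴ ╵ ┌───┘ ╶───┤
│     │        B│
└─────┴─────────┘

Finding the path and converting it to directions:
Path through cells: (0,0) → (1,0) → (2,0) → (3,0) → (4,0) → (4,1) → (5,1) → (5,0) → (6,0) → (6,1) → (7,1) → (7,2) → (6,2) → (6,3) → (6,4) → (5,4) → (4,4) → (4,5) → (3,5) → (2,5) → (2,4) → (1,4) → (0,4) → (0,5) → (0,6) → (1,6) → (2,6) → (3,6) → (3,7) → (4,7) → (4,6) → (5,6) → (5,7) → (6,7) → (6,6) → (6,5) → (7,5) → (7,6) → (7,7)
Directions: down, down, down, down, right, down, left, down, right, down, right, up, right, right, up, up, right, up, up, left, up, up, right, right, down, down, down, right, down, left, down, right, down, left, left, down, right, right

Solution:

┌───┬─────────┬─┐
│A  │    ↱ → ↓│ │
│ ╷ │ ╶─┐ ┌─╴ │ │
│↓│ │   │↑│  ↓│ │
│ │ └───┤ └─┐ │ │
│↓│     │↑ ↰│↓│ │
│ ├─┬─┐ │ ╷ │ ╵ │
│↓│ │ │ │ │↑│↳ ↓│
│ ╵ │ ╵ ├─┘ ├─╴ │
│↳ ↓│   │↱ ↑│↓ ↲│
├─╴ ├───┘ ┌─┤ ╶─┤
│↓ ↲│    ↑│ │↳ ↓│
│ ╶─┼───╴ │ └─╴ │
│↳ ↓│↱ → ↑│↓ ← ↲│
├─╴ ╵ ┌───┘ ╶───┤
│  ↳ ↑│    ↳ → B│
└─────┴─────────┘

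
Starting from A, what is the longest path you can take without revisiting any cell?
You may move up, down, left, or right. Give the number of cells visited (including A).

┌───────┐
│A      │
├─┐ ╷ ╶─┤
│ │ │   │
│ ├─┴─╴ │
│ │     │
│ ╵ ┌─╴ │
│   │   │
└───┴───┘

Finding longest simple path using DFS:
Start: (0, 0)
Longest path visits 12 cells
Path: A → right → right → down → right → down → left → left → down → left → up → up

Solution:

┌───────┐
│A → ↓  │
├─┐ ╷ ╶─┤
│B│ │↳ ↓│
│ ├─┴─╴ │
│↑│↓ ← ↲│
│ ╵ ┌─╴ │
│↑ ↲│   │
└───┴───┘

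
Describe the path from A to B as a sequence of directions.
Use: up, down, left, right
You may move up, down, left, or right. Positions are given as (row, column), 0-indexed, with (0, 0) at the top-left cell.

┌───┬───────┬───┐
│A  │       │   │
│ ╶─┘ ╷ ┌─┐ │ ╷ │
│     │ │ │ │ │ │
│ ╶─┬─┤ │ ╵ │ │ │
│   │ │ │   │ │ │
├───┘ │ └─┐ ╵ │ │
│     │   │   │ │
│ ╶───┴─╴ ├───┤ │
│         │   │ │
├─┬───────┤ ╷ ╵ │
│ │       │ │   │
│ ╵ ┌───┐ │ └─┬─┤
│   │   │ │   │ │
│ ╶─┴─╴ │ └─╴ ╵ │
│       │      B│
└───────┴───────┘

Finding the path and converting it to directions:
Path through cells: (0,0) → (1,0) → (1,1) → (1,2) → (0,2) → (0,3) → (0,4) → (0,5) → (1,5) → (2,5) → (3,5) → (3,6) → (2,6) → (1,6) → (0,6) → (0,7) → (1,7) → (2,7) → (3,7) → (4,7) → (5,7) → (5,6) → (4,6) → (4,5) → (5,5) → (6,5) → (6,6) → (7,6) → (7,7)
Directions: down, right, right, up, right, right, right, down, down, down, right, up, up, up, right, down, down, down, down, down, left, up, left, down, down, right, down, right

Solution:

┌───┬───────┬───┐
│A  │↱ → → ↓│↱ ↓│
│ ╶─┘ ╷ ┌─┐ │ ╷ │
│↳ → ↑│ │ │↓│↑│↓│
│ ╶─┬─┤ │ ╵ │ │ │
│   │ │ │  ↓│↑│↓│
├───┘ │ └─┐ ╵ │ │
│     │   │↳ ↑│↓│
│ ╶───┴─╴ ├───┤ │
│         │↓ ↰│↓│
├─┬───────┤ ╷ ╵ │
│ │       │↓│↑ ↲│
│ ╵ ┌───┐ │ └─┬─┤
│   │   │ │↳ ↓│ │
│ ╶─┴─╴ │ └─╴ ╵ │
│       │    ↳ B│
└───────┴───────┘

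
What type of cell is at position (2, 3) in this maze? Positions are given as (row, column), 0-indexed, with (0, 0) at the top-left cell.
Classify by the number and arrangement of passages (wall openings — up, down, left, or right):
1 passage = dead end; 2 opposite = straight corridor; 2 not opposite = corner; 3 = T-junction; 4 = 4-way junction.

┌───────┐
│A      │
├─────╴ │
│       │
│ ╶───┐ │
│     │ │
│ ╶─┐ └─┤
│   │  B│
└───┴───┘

Checking cell at (2, 3):
Number of passages: 1
Cell type: dead end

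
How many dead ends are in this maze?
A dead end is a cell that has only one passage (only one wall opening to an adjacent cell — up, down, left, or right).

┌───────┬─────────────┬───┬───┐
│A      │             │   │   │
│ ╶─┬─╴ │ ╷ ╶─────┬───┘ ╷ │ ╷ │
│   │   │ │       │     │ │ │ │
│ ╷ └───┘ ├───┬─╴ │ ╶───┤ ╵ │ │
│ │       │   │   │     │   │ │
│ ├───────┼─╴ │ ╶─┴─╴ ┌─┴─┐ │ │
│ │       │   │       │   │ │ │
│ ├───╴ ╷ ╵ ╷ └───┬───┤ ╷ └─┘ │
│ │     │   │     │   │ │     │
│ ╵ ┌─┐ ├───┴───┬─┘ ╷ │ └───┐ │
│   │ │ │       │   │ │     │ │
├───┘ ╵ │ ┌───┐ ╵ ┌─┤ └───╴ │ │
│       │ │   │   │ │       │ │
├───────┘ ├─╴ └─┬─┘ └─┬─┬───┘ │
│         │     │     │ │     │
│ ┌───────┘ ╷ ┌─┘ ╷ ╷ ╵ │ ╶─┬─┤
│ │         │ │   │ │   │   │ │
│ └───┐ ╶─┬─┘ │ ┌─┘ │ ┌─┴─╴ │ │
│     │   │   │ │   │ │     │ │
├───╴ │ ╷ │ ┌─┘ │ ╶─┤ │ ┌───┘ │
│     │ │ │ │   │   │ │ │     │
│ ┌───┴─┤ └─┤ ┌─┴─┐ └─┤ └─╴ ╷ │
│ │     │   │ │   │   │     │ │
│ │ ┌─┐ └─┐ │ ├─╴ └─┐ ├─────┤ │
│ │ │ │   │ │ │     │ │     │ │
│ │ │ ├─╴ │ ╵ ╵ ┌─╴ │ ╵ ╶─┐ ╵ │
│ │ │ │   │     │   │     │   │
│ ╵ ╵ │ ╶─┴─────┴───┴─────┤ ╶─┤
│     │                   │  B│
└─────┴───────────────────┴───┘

Checking each cell for number of passages:

Dead ends found at positions:
  (0, 10)
  (1, 2)
  (2, 5)
  (2, 11)
  (3, 1)
  (3, 13)
  (4, 8)
  (5, 2)
  (6, 0)
  (6, 5)
  (6, 9)
  (7, 7)
  (7, 11)
  (8, 1)
  (8, 14)
  (10, 3)
  (10, 5)
  (10, 10)
  (10, 12)
  (11, 7)
  (12, 2)
  (13, 8)
  (13, 12)
  (14, 12)
  (14, 14)
Total dead ends: 25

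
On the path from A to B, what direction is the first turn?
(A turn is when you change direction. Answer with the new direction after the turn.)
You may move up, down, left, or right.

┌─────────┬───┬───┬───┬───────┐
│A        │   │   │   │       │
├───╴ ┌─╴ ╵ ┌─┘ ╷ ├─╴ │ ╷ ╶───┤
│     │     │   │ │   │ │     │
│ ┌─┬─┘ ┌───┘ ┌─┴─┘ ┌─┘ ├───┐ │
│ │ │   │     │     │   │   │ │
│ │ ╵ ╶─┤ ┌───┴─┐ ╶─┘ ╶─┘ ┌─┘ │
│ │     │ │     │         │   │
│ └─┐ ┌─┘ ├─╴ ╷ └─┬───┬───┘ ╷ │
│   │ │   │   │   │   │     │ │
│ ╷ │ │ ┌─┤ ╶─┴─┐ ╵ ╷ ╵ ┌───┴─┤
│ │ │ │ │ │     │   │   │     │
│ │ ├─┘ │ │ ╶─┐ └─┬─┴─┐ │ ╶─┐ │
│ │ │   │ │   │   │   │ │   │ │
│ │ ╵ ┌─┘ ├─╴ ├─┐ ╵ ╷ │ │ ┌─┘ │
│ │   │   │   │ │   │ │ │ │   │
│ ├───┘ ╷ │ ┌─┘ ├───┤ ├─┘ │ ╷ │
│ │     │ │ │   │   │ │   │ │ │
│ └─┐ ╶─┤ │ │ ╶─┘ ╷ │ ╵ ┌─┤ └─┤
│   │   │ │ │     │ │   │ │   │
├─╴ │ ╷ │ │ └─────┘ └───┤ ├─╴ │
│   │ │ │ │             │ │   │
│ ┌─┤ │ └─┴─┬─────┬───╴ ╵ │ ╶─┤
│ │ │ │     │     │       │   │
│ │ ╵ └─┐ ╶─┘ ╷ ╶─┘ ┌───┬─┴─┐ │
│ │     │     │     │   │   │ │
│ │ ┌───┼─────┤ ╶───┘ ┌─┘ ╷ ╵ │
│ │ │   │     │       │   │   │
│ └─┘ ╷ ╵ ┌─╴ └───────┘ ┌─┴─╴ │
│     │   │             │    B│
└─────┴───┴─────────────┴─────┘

Directions: right, right, down, left, left, down, down, down, down, down, down, down, down, right, down, left, down, down, down, down, right, right, up, right, down, right, up, right, right, down, right, right, right, right, right, up, right, up, right, down, right, down
First turn direction: down

Solution:

┌─────────┬───┬───┬───┬───────┐
│A → ↓    │   │   │   │       │
├───╴ ┌─╴ ╵ ┌─┘ ╷ ├─╴ │ ╷ ╶───┤
│↓ ← ↲│     │   │ │   │ │     │
│ ┌─┬─┘ ┌───┘ ┌─┴─┘ ┌─┘ ├───┐ │
│↓│ │   │     │     │   │   │ │
│ │ ╵ ╶─┤ ┌───┴─┐ ╶─┘ ╶─┘ ┌─┘ │
│↓│     │ │     │         │   │
│ └─┐ ┌─┘ ├─╴ ╷ └─┬───┬───┘ ╷ │
│↓  │ │   │   │   │   │     │ │
│ ╷ │ │ ┌─┤ ╶─┴─┐ ╵ ╷ ╵ ┌───┴─┤
│↓│ │ │ │ │     │   │   │     │
│ │ ├─┘ │ │ ╶─┐ └─┬─┴─┐ │ ╶─┐ │
│↓│ │   │ │   │   │   │ │   │ │
│ │ ╵ ┌─┘ ├─╴ ├─┐ ╵ ╷ │ │ ┌─┘ │
│↓│   │   │   │ │   │ │ │ │   │
│ ├───┘ ╷ │ ┌─┘ ├───┤ ├─┘ │ ╷ │
│↓│     │ │ │   │   │ │   │ │ │
│ └─┐ ╶─┤ │ │ ╶─┘ ╷ │ ╵ ┌─┤ └─┤
│↳ ↓│   │ │ │     │ │   │ │   │
├─╴ │ ╷ │ │ └─────┘ └───┤ ├─╴ │
│↓ ↲│ │ │ │             │ │   │
│ ┌─┤ │ └─┴─┬─────┬───╴ ╵ │ ╶─┤
│↓│ │ │     │     │       │   │
│ │ ╵ └─┐ ╶─┘ ╷ ╶─┘ ┌───┬─┴─┐ │
│↓│     │     │     │   │↱ ↓│ │
│ │ ┌───┼─────┤ ╶───┘ ┌─┘ ╷ ╵ │
│↓│ │↱ ↓│↱ → ↓│       │↱ ↑│↳ ↓│
│ └─┘ ╷ ╵ ┌─╴ └───────┘ ┌─┴─╴ │
│↳ → ↑│↳ ↑│  ↳ → → → → ↑│    B│
└─────┴───┴─────────────┴─────┘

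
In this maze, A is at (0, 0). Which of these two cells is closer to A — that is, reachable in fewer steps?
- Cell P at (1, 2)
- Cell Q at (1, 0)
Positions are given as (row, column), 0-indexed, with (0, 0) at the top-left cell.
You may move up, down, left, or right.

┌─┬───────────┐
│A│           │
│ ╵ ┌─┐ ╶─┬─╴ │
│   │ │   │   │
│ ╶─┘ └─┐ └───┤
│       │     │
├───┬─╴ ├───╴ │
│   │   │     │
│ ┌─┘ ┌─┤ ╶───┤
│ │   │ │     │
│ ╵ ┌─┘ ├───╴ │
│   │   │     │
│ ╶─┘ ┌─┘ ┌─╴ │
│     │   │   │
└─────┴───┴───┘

Shortest path A → P at (1, 2): 5 steps
Shortest path A → Q at (1, 0): 1 steps

Q is closer (1 steps vs 5 steps).

Path to P:

┌─┬───────────┐
│A│           │
│ ╵ ┌─┐ ╶─┬─╴ │
│↓  │P│   │   │
│ ╶─┘ └─┐ └───┤
│↳ → ↑  │     │
├───┬─╴ ├───╴ │
│   │   │     │
│ ┌─┘ ┌─┤ ╶───┤
│ │   │ │     │
│ ╵ ┌─┘ ├───╴ │
│   │   │     │
│ ╶─┘ ┌─┘ ┌─╴ │
│     │   │   │
└─────┴───┴───┘

Path to Q:

┌─┬───────────┐
│A│           │
│ ╵ ┌─┐ ╶─┬─╴ │
│Q  │ │   │   │
│ ╶─┘ └─┐ └───┤
│       │     │
├───┬─╴ ├───╴ │
│   │   │     │
│ ┌─┘ ┌─┤ ╶───┤
│ │   │ │     │
│ ╵ ┌─┘ ├───╴ │
│   │   │     │
│ ╶─┘ ┌─┘ ┌─╴ │
│     │   │   │
└─────┴───┴───┘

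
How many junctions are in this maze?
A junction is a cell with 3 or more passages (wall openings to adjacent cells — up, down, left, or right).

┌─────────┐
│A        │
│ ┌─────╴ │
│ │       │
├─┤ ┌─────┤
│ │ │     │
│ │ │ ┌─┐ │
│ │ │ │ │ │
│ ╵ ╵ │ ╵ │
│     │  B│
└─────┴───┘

Checking each cell for number of passages:

Junctions found (3+ passages):
  (4, 1): 3 passages
Total junctions: 1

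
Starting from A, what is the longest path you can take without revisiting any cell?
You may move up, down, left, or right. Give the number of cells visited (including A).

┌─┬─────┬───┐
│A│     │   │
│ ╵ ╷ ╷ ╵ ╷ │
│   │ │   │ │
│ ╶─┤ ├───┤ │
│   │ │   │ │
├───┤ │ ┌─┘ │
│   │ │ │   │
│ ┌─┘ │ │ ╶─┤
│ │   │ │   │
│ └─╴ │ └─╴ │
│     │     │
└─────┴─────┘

Finding longest simple path using DFS:
Start: (0, 0)
Longest path visits 23 cells
Path: A → down → right → up → right → right → down → right → up → right → down → down → down → left → down → right → down → left → left → up → up → up → right

Solution:

┌─┬─────┬───┐
│A│↱ → ↓│↱ ↓│
│ ╵ ╷ ╷ ╵ ╷ │
│↳ ↑│ │↳ ↑│↓│
│ ╶─┤ ├───┤ │
│   │ │↱ B│↓│
├───┤ │ ┌─┘ │
│   │ │↑│↓ ↲│
│ ┌─┘ │ │ ╶─┤
│ │   │↑│↳ ↓│
│ └─╴ │ └─╴ │
│     │↑ ← ↲│
└─────┴─────┘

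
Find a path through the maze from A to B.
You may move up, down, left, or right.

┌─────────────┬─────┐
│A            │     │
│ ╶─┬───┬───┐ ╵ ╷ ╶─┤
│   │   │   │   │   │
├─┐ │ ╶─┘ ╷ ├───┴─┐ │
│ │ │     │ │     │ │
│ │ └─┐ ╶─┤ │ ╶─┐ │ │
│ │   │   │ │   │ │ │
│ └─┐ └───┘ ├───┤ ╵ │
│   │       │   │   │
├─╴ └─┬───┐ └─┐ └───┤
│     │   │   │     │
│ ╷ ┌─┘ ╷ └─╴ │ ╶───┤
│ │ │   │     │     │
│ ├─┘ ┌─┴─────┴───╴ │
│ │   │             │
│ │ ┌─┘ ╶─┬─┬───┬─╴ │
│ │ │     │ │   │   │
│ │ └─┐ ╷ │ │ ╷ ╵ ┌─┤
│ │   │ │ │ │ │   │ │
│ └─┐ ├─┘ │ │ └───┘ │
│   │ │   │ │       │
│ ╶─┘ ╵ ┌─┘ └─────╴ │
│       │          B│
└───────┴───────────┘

Finding the shortest path through the maze:
Path length: 50 steps
Directions: down → right → down → down → right → down → right → right → right → down → right → down → left → left → up → left → down → left → down → left → down → down → right → down → down → right → up → right → up → up → left → up → right → right → right → right → right → right → down → left → down → left → up → left → down → down → right → right → right → down

Solution:

┌─────────────┬─────┐
│A            │     │
│ ╶─┬───┬───┐ ╵ ╷ ╶─┤
│↳ ↓│   │   │   │   │
├─┐ │ ╶─┘ ╷ ├───┴─┐ │
│ │↓│     │ │     │ │
│ │ └─┐ ╶─┤ │ ╶─┐ │ │
│ │↳ ↓│   │ │   │ │ │
│ └─┐ └───┘ ├───┤ ╵ │
│   │↳ → → ↓│   │   │
├─╴ └─┬───┐ └─┐ └───┤
│     │↓ ↰│↳ ↓│     │
│ ╷ ┌─┘ ╷ └─╴ │ ╶───┤
│ │ │↓ ↲│↑ ← ↲│     │
│ ├─┘ ┌─┴─────┴───╴ │
│ │↓ ↲│↱ → → → → → ↓│
│ │ ┌─┘ ╶─┬─┬───┬─╴ │
│ │↓│  ↑ ↰│ │↓ ↰│↓ ↲│
│ │ └─┐ ╷ │ │ ╷ ╵ ┌─┤
│ │↳ ↓│ │↑│ │↓│↑ ↲│ │
│ └─┐ ├─┘ │ │ └───┘ │
│   │↓│↱ ↑│ │↳ → → ↓│
│ ╶─┘ ╵ ┌─┘ └─────╴ │
│    ↳ ↑│          B│
└───────┴───────────┘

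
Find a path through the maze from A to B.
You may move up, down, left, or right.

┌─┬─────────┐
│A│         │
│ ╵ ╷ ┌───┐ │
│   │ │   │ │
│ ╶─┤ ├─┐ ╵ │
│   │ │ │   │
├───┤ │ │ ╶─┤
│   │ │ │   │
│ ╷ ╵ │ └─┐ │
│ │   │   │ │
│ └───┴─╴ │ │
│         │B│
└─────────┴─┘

Finding the shortest path through the maze:
Path length: 14 steps
Directions: down → right → up → right → right → right → right → down → down → left → down → right → down → down

Solution:

┌─┬─────────┐
│A│↱ → → → ↓│
│ ╵ ╷ ┌───┐ │
│↳ ↑│ │   │↓│
│ ╶─┤ ├─┐ ╵ │
│   │ │ │↓ ↲│
├───┤ │ │ ╶─┤
│   │ │ │↳ ↓│
│ ╷ ╵ │ └─┐ │
│ │   │   │↓│
│ └───┴─╴ │ │
│         │B│
└─────────┴─┘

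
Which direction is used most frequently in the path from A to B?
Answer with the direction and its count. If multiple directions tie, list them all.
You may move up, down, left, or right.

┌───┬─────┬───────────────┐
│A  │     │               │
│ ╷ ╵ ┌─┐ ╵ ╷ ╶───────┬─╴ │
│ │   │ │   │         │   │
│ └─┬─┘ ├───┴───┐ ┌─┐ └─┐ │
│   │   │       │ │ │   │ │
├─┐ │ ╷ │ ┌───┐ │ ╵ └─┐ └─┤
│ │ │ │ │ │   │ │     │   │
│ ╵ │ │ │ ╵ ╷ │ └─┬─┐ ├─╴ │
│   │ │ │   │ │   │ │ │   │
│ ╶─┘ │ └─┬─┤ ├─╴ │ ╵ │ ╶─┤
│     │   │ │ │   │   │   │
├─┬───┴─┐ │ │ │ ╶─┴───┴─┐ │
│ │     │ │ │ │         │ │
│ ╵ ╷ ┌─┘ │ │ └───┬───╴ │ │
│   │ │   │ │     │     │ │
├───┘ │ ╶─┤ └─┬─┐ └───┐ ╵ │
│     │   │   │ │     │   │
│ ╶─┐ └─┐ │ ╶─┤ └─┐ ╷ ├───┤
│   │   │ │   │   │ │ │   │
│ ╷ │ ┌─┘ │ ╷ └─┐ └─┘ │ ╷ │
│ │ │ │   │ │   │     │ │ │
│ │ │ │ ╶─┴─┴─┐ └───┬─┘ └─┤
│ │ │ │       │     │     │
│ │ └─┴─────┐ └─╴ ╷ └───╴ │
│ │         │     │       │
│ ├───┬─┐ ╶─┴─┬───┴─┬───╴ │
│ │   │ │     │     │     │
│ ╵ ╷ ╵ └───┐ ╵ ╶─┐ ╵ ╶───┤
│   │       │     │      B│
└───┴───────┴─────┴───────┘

Directions: down, down, right, down, down, left, down, right, right, up, up, up, right, down, down, down, right, down, down, left, down, right, down, down, left, down, right, right, right, down, right, right, up, right, down, right, right, right, down, left, left, down, right, right
Counts: {'down': 18, 'right': 17, 'left': 5, 'up': 4}
Most common: down (18 times)

Solution:

┌───┬─────┬───────────────┐
│A  │     │               │
│ ╷ ╵ ┌─┐ ╵ ╷ ╶───────┬─╴ │
│↓│   │ │   │         │   │
│ └─┬─┘ ├───┴───┐ ┌─┐ └─┐ │
│↳ ↓│↱ ↓│       │ │ │   │ │
├─┐ │ ╷ │ ┌───┐ │ ╵ └─┐ └─┤
│ │↓│↑│↓│ │   │ │     │   │
│ ╵ │ │ │ ╵ ╷ │ └─┬─┐ ├─╴ │
│↓ ↲│↑│↓│   │ │   │ │ │   │
│ ╶─┘ │ └─┬─┤ ├─╴ │ ╵ │ ╶─┤
│↳ → ↑│↳ ↓│ │ │   │   │   │
├─┬───┴─┐ │ │ │ ╶─┴───┴─┐ │
│ │     │↓│ │ │         │ │
│ ╵ ╷ ┌─┘ │ │ └───┬───╴ │ │
│   │ │↓ ↲│ │     │     │ │
├───┘ │ ╶─┤ └─┬─┐ └───┐ ╵ │
│     │↳ ↓│   │ │     │   │
│ ╶─┐ └─┐ │ ╶─┤ └─┐ ╷ ├───┤
│   │   │↓│   │   │ │ │   │
│ ╷ │ ┌─┘ │ ╷ └─┐ └─┘ │ ╷ │
│ │ │ │↓ ↲│ │   │     │ │ │
│ │ │ │ ╶─┴─┴─┐ └───┬─┘ └─┤
│ │ │ │↳ → → ↓│  ↱ ↓│     │
│ │ └─┴─────┐ └─╴ ╷ └───╴ │
│ │         │↳ → ↑│↳ → → ↓│
│ ├───┬─┐ ╶─┴─┬───┴─┬───╴ │
│ │   │ │     │     │↓ ← ↲│
│ ╵ ╷ ╵ └───┐ ╵ ╶─┐ ╵ ╶───┤
│   │       │     │  ↳ → B│
└───┴───────┴─────┴───────┘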